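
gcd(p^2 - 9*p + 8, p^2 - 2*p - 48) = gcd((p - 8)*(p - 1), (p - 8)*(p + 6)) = p - 8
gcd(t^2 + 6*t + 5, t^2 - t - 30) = t + 5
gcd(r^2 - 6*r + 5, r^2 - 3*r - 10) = r - 5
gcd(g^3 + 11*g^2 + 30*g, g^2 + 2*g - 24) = g + 6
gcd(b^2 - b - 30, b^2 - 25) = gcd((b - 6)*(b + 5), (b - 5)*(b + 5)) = b + 5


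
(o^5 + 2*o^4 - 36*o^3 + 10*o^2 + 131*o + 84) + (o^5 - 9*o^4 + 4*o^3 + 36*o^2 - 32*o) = 2*o^5 - 7*o^4 - 32*o^3 + 46*o^2 + 99*o + 84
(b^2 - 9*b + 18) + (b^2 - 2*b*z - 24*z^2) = 2*b^2 - 2*b*z - 9*b - 24*z^2 + 18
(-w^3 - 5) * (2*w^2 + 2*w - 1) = -2*w^5 - 2*w^4 + w^3 - 10*w^2 - 10*w + 5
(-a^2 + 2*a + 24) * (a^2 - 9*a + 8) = -a^4 + 11*a^3 - 2*a^2 - 200*a + 192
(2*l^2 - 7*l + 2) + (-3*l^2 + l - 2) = -l^2 - 6*l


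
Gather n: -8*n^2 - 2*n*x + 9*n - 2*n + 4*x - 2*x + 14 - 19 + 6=-8*n^2 + n*(7 - 2*x) + 2*x + 1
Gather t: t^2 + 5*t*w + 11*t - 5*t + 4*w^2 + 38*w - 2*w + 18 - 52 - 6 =t^2 + t*(5*w + 6) + 4*w^2 + 36*w - 40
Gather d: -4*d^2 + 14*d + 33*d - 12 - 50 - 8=-4*d^2 + 47*d - 70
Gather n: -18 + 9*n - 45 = 9*n - 63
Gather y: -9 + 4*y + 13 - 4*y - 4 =0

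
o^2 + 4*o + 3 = (o + 1)*(o + 3)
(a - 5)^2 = a^2 - 10*a + 25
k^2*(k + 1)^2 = k^4 + 2*k^3 + k^2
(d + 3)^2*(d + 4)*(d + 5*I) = d^4 + 10*d^3 + 5*I*d^3 + 33*d^2 + 50*I*d^2 + 36*d + 165*I*d + 180*I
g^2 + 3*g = g*(g + 3)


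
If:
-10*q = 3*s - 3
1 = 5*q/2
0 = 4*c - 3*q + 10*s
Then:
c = 17/15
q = 2/5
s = -1/3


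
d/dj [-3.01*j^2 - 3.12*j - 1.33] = -6.02*j - 3.12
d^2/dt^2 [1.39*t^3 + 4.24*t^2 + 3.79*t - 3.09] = 8.34*t + 8.48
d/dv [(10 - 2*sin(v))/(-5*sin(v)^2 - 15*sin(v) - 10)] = 2*(10*sin(v) + cos(v)^2 + 16)*cos(v)/(5*(sin(v)^2 + 3*sin(v) + 2)^2)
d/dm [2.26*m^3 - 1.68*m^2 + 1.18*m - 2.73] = 6.78*m^2 - 3.36*m + 1.18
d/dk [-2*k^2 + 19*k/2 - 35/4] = 19/2 - 4*k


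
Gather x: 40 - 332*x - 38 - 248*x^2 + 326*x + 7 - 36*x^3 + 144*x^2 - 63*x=-36*x^3 - 104*x^2 - 69*x + 9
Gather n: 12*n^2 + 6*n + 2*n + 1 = 12*n^2 + 8*n + 1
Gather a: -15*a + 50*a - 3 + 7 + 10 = 35*a + 14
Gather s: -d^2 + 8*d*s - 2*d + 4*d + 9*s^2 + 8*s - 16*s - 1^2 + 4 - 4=-d^2 + 2*d + 9*s^2 + s*(8*d - 8) - 1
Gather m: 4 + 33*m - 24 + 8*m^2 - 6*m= 8*m^2 + 27*m - 20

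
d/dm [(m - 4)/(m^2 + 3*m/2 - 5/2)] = 2*(-2*m^2 + 16*m + 7)/(4*m^4 + 12*m^3 - 11*m^2 - 30*m + 25)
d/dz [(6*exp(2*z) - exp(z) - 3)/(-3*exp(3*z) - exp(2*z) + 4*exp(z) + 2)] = (18*exp(4*z) - 6*exp(3*z) - 4*exp(2*z) + 18*exp(z) + 10)*exp(z)/(9*exp(6*z) + 6*exp(5*z) - 23*exp(4*z) - 20*exp(3*z) + 12*exp(2*z) + 16*exp(z) + 4)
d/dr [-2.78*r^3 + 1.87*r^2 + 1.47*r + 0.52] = -8.34*r^2 + 3.74*r + 1.47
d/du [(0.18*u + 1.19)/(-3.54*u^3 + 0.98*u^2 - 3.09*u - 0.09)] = (1.2744*u^3 + 12.4614*u^2 - 2.3324*u + 3.6609)/(12.5316*u^6 - 6.9384*u^5 + 22.8376*u^4 - 5.4192*u^3 + 9.3717*u^2 + 0.5562*u + 0.0081)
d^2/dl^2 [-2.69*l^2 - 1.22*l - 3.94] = -5.38000000000000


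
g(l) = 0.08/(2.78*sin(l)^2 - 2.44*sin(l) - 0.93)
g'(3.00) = -0.09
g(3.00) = -0.07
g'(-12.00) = -0.02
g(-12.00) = -0.06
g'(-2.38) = -0.08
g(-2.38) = 0.04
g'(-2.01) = -0.02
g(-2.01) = 0.02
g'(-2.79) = -5.68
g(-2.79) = 0.33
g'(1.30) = -0.13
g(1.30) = -0.11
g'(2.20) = 0.08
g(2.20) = -0.07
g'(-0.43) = 1.06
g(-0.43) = 0.14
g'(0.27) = 0.04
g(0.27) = -0.06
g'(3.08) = -0.15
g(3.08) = -0.07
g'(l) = 0.08*(-5.56*sin(l)*cos(l) + 2.44*cos(l))/(2.78*sin(l)^2 - 2.44*sin(l) - 0.93)^2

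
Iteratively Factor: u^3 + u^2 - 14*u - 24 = (u + 2)*(u^2 - u - 12) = (u - 4)*(u + 2)*(u + 3)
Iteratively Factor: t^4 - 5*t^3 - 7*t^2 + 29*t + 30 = (t - 5)*(t^3 - 7*t - 6) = (t - 5)*(t + 2)*(t^2 - 2*t - 3) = (t - 5)*(t + 1)*(t + 2)*(t - 3)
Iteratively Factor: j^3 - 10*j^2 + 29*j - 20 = (j - 1)*(j^2 - 9*j + 20) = (j - 5)*(j - 1)*(j - 4)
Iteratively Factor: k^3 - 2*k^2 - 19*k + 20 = (k + 4)*(k^2 - 6*k + 5) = (k - 1)*(k + 4)*(k - 5)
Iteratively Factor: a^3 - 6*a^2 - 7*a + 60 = (a - 5)*(a^2 - a - 12) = (a - 5)*(a - 4)*(a + 3)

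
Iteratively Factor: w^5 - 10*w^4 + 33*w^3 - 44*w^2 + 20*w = (w - 5)*(w^4 - 5*w^3 + 8*w^2 - 4*w) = (w - 5)*(w - 2)*(w^3 - 3*w^2 + 2*w) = w*(w - 5)*(w - 2)*(w^2 - 3*w + 2) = w*(w - 5)*(w - 2)*(w - 1)*(w - 2)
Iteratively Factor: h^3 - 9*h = (h - 3)*(h^2 + 3*h) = h*(h - 3)*(h + 3)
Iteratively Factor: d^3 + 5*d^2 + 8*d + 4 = (d + 1)*(d^2 + 4*d + 4) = (d + 1)*(d + 2)*(d + 2)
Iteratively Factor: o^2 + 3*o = (o + 3)*(o)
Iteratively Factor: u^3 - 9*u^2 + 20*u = (u)*(u^2 - 9*u + 20) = u*(u - 4)*(u - 5)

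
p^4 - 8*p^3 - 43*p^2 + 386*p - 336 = (p - 8)*(p - 6)*(p - 1)*(p + 7)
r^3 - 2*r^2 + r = r*(r - 1)^2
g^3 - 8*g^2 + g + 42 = (g - 7)*(g - 3)*(g + 2)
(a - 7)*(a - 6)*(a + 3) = a^3 - 10*a^2 + 3*a + 126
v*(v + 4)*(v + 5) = v^3 + 9*v^2 + 20*v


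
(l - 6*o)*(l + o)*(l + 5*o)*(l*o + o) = l^4*o + l^3*o - 31*l^2*o^3 - 30*l*o^4 - 31*l*o^3 - 30*o^4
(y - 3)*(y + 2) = y^2 - y - 6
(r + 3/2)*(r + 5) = r^2 + 13*r/2 + 15/2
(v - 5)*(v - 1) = v^2 - 6*v + 5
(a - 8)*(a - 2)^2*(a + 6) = a^4 - 6*a^3 - 36*a^2 + 184*a - 192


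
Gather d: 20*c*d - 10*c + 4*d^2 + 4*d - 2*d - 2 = -10*c + 4*d^2 + d*(20*c + 2) - 2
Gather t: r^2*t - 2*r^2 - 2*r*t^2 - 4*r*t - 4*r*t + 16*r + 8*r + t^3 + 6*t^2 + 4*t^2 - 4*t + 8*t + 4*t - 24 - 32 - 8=-2*r^2 + 24*r + t^3 + t^2*(10 - 2*r) + t*(r^2 - 8*r + 8) - 64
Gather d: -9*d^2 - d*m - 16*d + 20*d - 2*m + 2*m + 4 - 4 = -9*d^2 + d*(4 - m)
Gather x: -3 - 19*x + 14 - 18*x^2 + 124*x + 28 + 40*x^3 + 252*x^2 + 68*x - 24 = 40*x^3 + 234*x^2 + 173*x + 15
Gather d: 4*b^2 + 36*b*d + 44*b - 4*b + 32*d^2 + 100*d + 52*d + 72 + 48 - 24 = 4*b^2 + 40*b + 32*d^2 + d*(36*b + 152) + 96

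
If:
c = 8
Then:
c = 8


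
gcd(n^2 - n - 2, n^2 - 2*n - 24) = 1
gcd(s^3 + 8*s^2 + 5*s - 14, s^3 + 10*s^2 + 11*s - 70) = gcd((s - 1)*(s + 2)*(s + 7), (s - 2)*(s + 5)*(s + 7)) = s + 7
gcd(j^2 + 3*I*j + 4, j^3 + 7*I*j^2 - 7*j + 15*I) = j - I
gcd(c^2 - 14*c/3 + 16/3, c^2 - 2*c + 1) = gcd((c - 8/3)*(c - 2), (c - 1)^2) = 1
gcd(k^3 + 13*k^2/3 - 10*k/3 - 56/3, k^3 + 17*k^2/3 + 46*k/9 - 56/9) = k^2 + 19*k/3 + 28/3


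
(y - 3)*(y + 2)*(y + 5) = y^3 + 4*y^2 - 11*y - 30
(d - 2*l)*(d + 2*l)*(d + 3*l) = d^3 + 3*d^2*l - 4*d*l^2 - 12*l^3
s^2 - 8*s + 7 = (s - 7)*(s - 1)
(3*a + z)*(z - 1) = 3*a*z - 3*a + z^2 - z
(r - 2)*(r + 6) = r^2 + 4*r - 12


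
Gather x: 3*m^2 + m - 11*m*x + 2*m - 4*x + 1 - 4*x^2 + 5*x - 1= 3*m^2 + 3*m - 4*x^2 + x*(1 - 11*m)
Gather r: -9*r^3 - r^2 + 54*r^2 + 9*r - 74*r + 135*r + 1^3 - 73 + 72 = -9*r^3 + 53*r^2 + 70*r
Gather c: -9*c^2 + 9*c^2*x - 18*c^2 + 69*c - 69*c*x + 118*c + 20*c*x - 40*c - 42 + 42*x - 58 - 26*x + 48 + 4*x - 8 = c^2*(9*x - 27) + c*(147 - 49*x) + 20*x - 60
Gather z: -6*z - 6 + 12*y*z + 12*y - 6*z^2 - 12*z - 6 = 12*y - 6*z^2 + z*(12*y - 18) - 12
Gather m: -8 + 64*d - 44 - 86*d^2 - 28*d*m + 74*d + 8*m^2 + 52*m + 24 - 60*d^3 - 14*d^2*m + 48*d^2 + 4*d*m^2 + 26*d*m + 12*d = -60*d^3 - 38*d^2 + 150*d + m^2*(4*d + 8) + m*(-14*d^2 - 2*d + 52) - 28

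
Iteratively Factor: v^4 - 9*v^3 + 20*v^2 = (v - 4)*(v^3 - 5*v^2) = v*(v - 4)*(v^2 - 5*v) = v^2*(v - 4)*(v - 5)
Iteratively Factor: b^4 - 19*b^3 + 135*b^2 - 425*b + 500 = (b - 5)*(b^3 - 14*b^2 + 65*b - 100) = (b - 5)^2*(b^2 - 9*b + 20) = (b - 5)^3*(b - 4)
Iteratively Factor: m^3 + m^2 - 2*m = (m)*(m^2 + m - 2) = m*(m - 1)*(m + 2)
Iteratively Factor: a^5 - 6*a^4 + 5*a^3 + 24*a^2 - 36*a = (a)*(a^4 - 6*a^3 + 5*a^2 + 24*a - 36) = a*(a + 2)*(a^3 - 8*a^2 + 21*a - 18) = a*(a - 3)*(a + 2)*(a^2 - 5*a + 6) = a*(a - 3)^2*(a + 2)*(a - 2)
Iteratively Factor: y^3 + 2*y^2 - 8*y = (y)*(y^2 + 2*y - 8) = y*(y - 2)*(y + 4)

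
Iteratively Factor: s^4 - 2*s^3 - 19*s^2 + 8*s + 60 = (s + 2)*(s^3 - 4*s^2 - 11*s + 30) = (s + 2)*(s + 3)*(s^2 - 7*s + 10) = (s - 2)*(s + 2)*(s + 3)*(s - 5)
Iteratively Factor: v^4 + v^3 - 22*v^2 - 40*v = (v + 2)*(v^3 - v^2 - 20*v) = v*(v + 2)*(v^2 - v - 20) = v*(v + 2)*(v + 4)*(v - 5)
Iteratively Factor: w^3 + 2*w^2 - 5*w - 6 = (w - 2)*(w^2 + 4*w + 3) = (w - 2)*(w + 3)*(w + 1)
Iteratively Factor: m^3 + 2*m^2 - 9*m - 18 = (m + 3)*(m^2 - m - 6) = (m + 2)*(m + 3)*(m - 3)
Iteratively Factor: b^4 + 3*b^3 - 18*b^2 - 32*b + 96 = (b + 4)*(b^3 - b^2 - 14*b + 24) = (b - 2)*(b + 4)*(b^2 + b - 12) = (b - 3)*(b - 2)*(b + 4)*(b + 4)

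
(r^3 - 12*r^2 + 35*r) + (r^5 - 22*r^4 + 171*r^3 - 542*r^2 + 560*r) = r^5 - 22*r^4 + 172*r^3 - 554*r^2 + 595*r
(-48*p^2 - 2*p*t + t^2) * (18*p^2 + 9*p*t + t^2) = -864*p^4 - 468*p^3*t - 48*p^2*t^2 + 7*p*t^3 + t^4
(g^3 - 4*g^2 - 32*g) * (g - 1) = g^4 - 5*g^3 - 28*g^2 + 32*g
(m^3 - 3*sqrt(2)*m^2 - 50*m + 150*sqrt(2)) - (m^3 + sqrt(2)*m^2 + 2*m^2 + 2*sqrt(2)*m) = -4*sqrt(2)*m^2 - 2*m^2 - 50*m - 2*sqrt(2)*m + 150*sqrt(2)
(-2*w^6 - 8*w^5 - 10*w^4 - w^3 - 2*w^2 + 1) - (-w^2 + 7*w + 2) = -2*w^6 - 8*w^5 - 10*w^4 - w^3 - w^2 - 7*w - 1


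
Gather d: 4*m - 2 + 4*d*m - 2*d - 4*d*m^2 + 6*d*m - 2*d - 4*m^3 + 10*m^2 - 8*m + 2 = d*(-4*m^2 + 10*m - 4) - 4*m^3 + 10*m^2 - 4*m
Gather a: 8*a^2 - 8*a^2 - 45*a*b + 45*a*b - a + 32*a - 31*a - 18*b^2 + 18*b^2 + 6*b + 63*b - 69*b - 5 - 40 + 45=0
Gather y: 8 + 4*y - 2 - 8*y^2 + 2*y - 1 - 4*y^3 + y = -4*y^3 - 8*y^2 + 7*y + 5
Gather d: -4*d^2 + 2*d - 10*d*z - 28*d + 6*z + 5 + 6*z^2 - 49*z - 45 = -4*d^2 + d*(-10*z - 26) + 6*z^2 - 43*z - 40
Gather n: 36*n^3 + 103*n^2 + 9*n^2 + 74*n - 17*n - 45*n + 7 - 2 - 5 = 36*n^3 + 112*n^2 + 12*n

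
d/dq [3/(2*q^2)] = -3/q^3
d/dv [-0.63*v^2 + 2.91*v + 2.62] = 2.91 - 1.26*v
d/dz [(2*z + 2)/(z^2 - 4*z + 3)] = 2*(z^2 - 4*z - 2*(z - 2)*(z + 1) + 3)/(z^2 - 4*z + 3)^2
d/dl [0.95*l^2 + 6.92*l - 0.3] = 1.9*l + 6.92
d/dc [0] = 0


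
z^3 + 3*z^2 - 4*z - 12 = (z - 2)*(z + 2)*(z + 3)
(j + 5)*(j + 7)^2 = j^3 + 19*j^2 + 119*j + 245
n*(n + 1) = n^2 + n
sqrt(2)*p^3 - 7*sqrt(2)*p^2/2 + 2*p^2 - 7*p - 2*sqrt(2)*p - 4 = (p - 4)*(p + sqrt(2))*(sqrt(2)*p + sqrt(2)/2)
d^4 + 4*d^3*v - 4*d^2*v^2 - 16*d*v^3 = d*(d - 2*v)*(d + 2*v)*(d + 4*v)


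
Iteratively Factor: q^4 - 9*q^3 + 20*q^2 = (q - 4)*(q^3 - 5*q^2) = q*(q - 4)*(q^2 - 5*q) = q*(q - 5)*(q - 4)*(q)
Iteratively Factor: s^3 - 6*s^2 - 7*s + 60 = (s - 4)*(s^2 - 2*s - 15) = (s - 5)*(s - 4)*(s + 3)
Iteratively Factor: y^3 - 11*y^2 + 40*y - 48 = (y - 3)*(y^2 - 8*y + 16) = (y - 4)*(y - 3)*(y - 4)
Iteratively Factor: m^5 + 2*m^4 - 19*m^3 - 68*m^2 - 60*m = (m + 3)*(m^4 - m^3 - 16*m^2 - 20*m) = (m - 5)*(m + 3)*(m^3 + 4*m^2 + 4*m) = (m - 5)*(m + 2)*(m + 3)*(m^2 + 2*m) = m*(m - 5)*(m + 2)*(m + 3)*(m + 2)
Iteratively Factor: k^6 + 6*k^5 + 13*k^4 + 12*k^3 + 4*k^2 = (k + 1)*(k^5 + 5*k^4 + 8*k^3 + 4*k^2) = (k + 1)^2*(k^4 + 4*k^3 + 4*k^2) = k*(k + 1)^2*(k^3 + 4*k^2 + 4*k) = k*(k + 1)^2*(k + 2)*(k^2 + 2*k) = k^2*(k + 1)^2*(k + 2)*(k + 2)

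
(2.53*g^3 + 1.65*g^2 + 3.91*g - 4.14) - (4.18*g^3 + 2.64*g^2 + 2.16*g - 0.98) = -1.65*g^3 - 0.99*g^2 + 1.75*g - 3.16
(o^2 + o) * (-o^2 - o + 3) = -o^4 - 2*o^3 + 2*o^2 + 3*o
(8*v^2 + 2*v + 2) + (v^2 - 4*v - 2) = 9*v^2 - 2*v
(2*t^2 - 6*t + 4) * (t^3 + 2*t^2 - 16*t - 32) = 2*t^5 - 2*t^4 - 40*t^3 + 40*t^2 + 128*t - 128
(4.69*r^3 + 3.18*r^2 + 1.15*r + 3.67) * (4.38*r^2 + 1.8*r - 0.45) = 20.5422*r^5 + 22.3704*r^4 + 8.6505*r^3 + 16.7136*r^2 + 6.0885*r - 1.6515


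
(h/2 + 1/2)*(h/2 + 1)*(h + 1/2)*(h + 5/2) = h^4/4 + 3*h^3/2 + 49*h^2/16 + 39*h/16 + 5/8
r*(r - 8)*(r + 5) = r^3 - 3*r^2 - 40*r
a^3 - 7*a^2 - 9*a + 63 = (a - 7)*(a - 3)*(a + 3)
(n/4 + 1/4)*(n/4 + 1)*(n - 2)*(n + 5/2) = n^4/16 + 11*n^3/32 + 3*n^2/32 - 23*n/16 - 5/4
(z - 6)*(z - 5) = z^2 - 11*z + 30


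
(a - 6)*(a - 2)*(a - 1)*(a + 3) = a^4 - 6*a^3 - 7*a^2 + 48*a - 36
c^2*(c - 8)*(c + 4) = c^4 - 4*c^3 - 32*c^2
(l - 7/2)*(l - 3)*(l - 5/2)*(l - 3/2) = l^4 - 21*l^3/2 + 161*l^2/4 - 531*l/8 + 315/8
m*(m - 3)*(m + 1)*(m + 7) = m^4 + 5*m^3 - 17*m^2 - 21*m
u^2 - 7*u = u*(u - 7)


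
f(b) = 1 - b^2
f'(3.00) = -6.00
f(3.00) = -8.00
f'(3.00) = -6.00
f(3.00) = -8.00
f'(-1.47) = 2.94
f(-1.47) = -1.16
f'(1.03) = -2.06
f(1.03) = -0.06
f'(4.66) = -9.32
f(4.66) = -20.72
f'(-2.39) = 4.78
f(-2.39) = -4.71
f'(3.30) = -6.60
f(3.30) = -9.89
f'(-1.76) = 3.52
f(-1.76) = -2.10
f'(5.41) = -10.82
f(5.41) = -28.27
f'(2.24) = -4.48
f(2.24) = -4.02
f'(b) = -2*b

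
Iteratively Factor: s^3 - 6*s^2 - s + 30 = (s + 2)*(s^2 - 8*s + 15) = (s - 5)*(s + 2)*(s - 3)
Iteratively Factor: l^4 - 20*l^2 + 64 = (l - 4)*(l^3 + 4*l^2 - 4*l - 16) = (l - 4)*(l + 2)*(l^2 + 2*l - 8) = (l - 4)*(l + 2)*(l + 4)*(l - 2)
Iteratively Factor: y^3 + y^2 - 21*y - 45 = (y - 5)*(y^2 + 6*y + 9) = (y - 5)*(y + 3)*(y + 3)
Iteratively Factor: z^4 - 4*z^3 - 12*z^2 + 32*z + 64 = (z + 2)*(z^3 - 6*z^2 + 32) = (z - 4)*(z + 2)*(z^2 - 2*z - 8) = (z - 4)^2*(z + 2)*(z + 2)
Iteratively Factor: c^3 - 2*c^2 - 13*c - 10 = (c + 1)*(c^2 - 3*c - 10) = (c - 5)*(c + 1)*(c + 2)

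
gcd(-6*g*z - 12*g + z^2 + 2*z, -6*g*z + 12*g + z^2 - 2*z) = -6*g + z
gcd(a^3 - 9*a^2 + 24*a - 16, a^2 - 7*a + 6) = a - 1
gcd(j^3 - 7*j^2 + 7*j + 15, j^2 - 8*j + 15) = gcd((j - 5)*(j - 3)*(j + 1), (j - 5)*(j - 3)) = j^2 - 8*j + 15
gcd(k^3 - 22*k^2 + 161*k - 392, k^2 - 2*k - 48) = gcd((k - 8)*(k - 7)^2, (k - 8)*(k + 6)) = k - 8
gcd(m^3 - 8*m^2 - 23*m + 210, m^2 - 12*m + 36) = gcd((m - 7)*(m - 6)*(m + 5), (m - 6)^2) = m - 6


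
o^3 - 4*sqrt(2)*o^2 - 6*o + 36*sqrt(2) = (o - 3*sqrt(2))^2*(o + 2*sqrt(2))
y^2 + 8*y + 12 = (y + 2)*(y + 6)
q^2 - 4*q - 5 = (q - 5)*(q + 1)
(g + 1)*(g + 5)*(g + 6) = g^3 + 12*g^2 + 41*g + 30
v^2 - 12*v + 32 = (v - 8)*(v - 4)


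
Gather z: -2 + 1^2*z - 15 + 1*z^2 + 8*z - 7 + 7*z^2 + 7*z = 8*z^2 + 16*z - 24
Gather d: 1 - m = 1 - m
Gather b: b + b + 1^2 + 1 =2*b + 2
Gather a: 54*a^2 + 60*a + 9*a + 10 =54*a^2 + 69*a + 10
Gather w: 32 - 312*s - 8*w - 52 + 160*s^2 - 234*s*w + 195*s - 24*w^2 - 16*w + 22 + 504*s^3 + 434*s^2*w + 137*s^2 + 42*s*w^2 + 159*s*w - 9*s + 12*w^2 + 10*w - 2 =504*s^3 + 297*s^2 - 126*s + w^2*(42*s - 12) + w*(434*s^2 - 75*s - 14)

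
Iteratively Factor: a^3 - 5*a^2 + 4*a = (a - 1)*(a^2 - 4*a) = (a - 4)*(a - 1)*(a)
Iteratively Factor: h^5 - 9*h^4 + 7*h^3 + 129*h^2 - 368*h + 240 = (h + 4)*(h^4 - 13*h^3 + 59*h^2 - 107*h + 60) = (h - 1)*(h + 4)*(h^3 - 12*h^2 + 47*h - 60) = (h - 4)*(h - 1)*(h + 4)*(h^2 - 8*h + 15) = (h - 4)*(h - 3)*(h - 1)*(h + 4)*(h - 5)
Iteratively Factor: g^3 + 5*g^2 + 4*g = (g + 4)*(g^2 + g) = (g + 1)*(g + 4)*(g)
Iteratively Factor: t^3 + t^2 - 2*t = (t)*(t^2 + t - 2) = t*(t - 1)*(t + 2)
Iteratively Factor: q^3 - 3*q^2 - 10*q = (q - 5)*(q^2 + 2*q) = q*(q - 5)*(q + 2)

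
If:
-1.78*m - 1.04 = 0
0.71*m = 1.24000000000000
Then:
No Solution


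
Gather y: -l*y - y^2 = -l*y - y^2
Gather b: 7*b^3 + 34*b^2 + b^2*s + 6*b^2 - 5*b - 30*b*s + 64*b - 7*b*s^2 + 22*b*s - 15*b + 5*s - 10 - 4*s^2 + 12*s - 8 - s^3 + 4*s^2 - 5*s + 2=7*b^3 + b^2*(s + 40) + b*(-7*s^2 - 8*s + 44) - s^3 + 12*s - 16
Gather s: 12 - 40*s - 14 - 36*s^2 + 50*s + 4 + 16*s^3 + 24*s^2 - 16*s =16*s^3 - 12*s^2 - 6*s + 2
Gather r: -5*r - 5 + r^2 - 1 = r^2 - 5*r - 6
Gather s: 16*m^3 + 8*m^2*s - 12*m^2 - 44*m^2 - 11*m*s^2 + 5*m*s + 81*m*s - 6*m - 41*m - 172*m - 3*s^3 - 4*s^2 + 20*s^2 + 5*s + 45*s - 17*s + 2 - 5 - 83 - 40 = 16*m^3 - 56*m^2 - 219*m - 3*s^3 + s^2*(16 - 11*m) + s*(8*m^2 + 86*m + 33) - 126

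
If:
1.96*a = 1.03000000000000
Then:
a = 0.53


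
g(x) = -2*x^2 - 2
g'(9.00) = -36.00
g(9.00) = -164.00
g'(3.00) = -12.00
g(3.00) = -20.00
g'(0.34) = -1.36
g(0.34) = -2.23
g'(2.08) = -8.32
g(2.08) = -10.65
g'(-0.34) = 1.36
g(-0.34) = -2.23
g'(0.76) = -3.04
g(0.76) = -3.16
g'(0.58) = -2.32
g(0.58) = -2.67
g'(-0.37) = 1.48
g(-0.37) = -2.27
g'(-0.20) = 0.80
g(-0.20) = -2.08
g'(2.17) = -8.68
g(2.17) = -11.42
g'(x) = -4*x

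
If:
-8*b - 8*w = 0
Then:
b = -w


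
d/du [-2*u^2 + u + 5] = 1 - 4*u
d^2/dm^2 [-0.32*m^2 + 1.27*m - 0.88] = -0.640000000000000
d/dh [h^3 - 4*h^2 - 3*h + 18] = 3*h^2 - 8*h - 3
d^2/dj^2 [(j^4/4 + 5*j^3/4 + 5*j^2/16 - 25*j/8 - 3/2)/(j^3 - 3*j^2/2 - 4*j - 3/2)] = 15*(2*j^3 + 3*j^2 + 12*j - 5)/(4*(j^6 - 6*j^5 + 3*j^4 + 28*j^3 - 9*j^2 - 54*j - 27))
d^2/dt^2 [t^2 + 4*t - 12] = 2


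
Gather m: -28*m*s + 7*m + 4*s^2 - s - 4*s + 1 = m*(7 - 28*s) + 4*s^2 - 5*s + 1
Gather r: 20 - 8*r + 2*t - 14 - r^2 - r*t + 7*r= -r^2 + r*(-t - 1) + 2*t + 6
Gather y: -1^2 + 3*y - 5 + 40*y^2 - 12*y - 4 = 40*y^2 - 9*y - 10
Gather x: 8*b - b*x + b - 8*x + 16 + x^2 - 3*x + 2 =9*b + x^2 + x*(-b - 11) + 18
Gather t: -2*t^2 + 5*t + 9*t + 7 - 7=-2*t^2 + 14*t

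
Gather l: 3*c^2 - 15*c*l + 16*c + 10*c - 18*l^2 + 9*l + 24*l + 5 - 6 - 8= 3*c^2 + 26*c - 18*l^2 + l*(33 - 15*c) - 9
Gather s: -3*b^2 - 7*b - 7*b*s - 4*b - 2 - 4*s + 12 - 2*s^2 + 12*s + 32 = -3*b^2 - 11*b - 2*s^2 + s*(8 - 7*b) + 42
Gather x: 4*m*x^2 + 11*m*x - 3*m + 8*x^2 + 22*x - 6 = -3*m + x^2*(4*m + 8) + x*(11*m + 22) - 6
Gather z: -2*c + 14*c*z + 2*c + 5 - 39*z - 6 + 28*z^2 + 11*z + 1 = 28*z^2 + z*(14*c - 28)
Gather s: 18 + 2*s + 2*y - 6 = 2*s + 2*y + 12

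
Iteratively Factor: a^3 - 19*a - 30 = (a - 5)*(a^2 + 5*a + 6) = (a - 5)*(a + 2)*(a + 3)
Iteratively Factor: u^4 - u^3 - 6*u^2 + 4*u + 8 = (u + 1)*(u^3 - 2*u^2 - 4*u + 8) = (u - 2)*(u + 1)*(u^2 - 4) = (u - 2)*(u + 1)*(u + 2)*(u - 2)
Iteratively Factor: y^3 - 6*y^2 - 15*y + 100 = (y + 4)*(y^2 - 10*y + 25) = (y - 5)*(y + 4)*(y - 5)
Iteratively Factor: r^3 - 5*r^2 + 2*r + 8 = (r - 4)*(r^2 - r - 2) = (r - 4)*(r - 2)*(r + 1)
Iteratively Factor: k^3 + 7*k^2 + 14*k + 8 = (k + 2)*(k^2 + 5*k + 4) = (k + 1)*(k + 2)*(k + 4)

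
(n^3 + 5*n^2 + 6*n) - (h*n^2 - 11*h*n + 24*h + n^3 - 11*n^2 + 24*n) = -h*n^2 + 11*h*n - 24*h + 16*n^2 - 18*n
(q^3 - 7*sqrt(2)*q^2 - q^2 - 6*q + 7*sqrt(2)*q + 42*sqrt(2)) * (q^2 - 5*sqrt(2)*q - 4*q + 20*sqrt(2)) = q^5 - 12*sqrt(2)*q^4 - 5*q^4 + 68*q^3 + 60*sqrt(2)*q^3 - 326*q^2 + 24*sqrt(2)*q^2 - 288*sqrt(2)*q - 140*q + 1680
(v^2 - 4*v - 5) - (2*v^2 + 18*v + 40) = -v^2 - 22*v - 45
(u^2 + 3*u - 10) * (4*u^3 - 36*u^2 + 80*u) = 4*u^5 - 24*u^4 - 68*u^3 + 600*u^2 - 800*u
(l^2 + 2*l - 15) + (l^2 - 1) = 2*l^2 + 2*l - 16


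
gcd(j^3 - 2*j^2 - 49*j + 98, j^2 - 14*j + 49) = j - 7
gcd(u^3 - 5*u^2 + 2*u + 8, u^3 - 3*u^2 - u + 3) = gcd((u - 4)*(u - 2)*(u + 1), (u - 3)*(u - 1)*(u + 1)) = u + 1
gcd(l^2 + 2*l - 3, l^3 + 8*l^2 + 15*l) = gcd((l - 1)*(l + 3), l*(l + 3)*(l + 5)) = l + 3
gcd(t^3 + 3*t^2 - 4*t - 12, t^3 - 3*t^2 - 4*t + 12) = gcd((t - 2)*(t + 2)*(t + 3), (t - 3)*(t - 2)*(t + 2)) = t^2 - 4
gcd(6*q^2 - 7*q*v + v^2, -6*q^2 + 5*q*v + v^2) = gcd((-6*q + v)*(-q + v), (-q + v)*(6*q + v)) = q - v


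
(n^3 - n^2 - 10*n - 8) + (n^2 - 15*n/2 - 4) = n^3 - 35*n/2 - 12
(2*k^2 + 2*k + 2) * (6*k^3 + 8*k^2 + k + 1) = 12*k^5 + 28*k^4 + 30*k^3 + 20*k^2 + 4*k + 2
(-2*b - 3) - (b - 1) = -3*b - 2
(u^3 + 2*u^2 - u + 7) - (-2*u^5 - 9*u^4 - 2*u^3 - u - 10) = 2*u^5 + 9*u^4 + 3*u^3 + 2*u^2 + 17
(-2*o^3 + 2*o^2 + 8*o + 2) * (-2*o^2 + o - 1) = 4*o^5 - 6*o^4 - 12*o^3 + 2*o^2 - 6*o - 2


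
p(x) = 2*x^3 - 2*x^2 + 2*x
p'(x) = 6*x^2 - 4*x + 2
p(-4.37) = -213.84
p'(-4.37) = 134.06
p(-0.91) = -4.98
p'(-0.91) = 10.61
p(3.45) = 65.22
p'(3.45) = 59.62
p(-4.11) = -180.86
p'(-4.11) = 119.79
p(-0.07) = -0.15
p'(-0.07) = 2.31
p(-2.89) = -70.76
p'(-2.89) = 63.67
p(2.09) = 13.70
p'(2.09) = 19.85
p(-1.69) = -18.75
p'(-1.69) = 25.90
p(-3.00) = -78.00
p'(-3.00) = 68.00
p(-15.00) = -7230.00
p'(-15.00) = 1412.00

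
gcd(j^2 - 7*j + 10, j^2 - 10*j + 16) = j - 2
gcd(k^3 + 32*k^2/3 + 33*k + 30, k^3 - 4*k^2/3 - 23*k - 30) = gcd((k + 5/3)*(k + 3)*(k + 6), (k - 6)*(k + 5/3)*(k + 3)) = k^2 + 14*k/3 + 5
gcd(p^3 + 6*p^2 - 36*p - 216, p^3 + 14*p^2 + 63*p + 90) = p + 6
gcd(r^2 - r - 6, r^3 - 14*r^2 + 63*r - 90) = r - 3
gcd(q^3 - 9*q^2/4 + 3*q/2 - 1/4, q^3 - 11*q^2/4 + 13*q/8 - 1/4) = q - 1/4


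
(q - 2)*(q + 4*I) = q^2 - 2*q + 4*I*q - 8*I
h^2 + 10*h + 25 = (h + 5)^2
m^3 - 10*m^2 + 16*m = m*(m - 8)*(m - 2)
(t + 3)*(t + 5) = t^2 + 8*t + 15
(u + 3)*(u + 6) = u^2 + 9*u + 18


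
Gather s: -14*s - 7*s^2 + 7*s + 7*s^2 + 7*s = 0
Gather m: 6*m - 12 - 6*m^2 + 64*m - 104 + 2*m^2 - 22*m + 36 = -4*m^2 + 48*m - 80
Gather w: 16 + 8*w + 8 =8*w + 24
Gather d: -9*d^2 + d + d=-9*d^2 + 2*d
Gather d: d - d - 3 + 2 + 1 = 0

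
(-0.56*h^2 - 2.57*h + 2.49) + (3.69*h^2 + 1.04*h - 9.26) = 3.13*h^2 - 1.53*h - 6.77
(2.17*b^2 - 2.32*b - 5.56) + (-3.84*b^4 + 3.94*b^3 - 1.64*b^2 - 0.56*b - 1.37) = -3.84*b^4 + 3.94*b^3 + 0.53*b^2 - 2.88*b - 6.93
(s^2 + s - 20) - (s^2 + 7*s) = -6*s - 20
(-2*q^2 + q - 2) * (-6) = 12*q^2 - 6*q + 12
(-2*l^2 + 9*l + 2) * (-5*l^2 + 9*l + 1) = 10*l^4 - 63*l^3 + 69*l^2 + 27*l + 2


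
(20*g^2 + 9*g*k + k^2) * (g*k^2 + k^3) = 20*g^3*k^2 + 29*g^2*k^3 + 10*g*k^4 + k^5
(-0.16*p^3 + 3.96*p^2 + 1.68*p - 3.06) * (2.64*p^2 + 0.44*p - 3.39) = -0.4224*p^5 + 10.384*p^4 + 6.72*p^3 - 20.7636*p^2 - 7.0416*p + 10.3734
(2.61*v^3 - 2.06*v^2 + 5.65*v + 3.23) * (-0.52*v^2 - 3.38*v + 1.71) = -1.3572*v^5 - 7.7506*v^4 + 8.4879*v^3 - 24.2992*v^2 - 1.2559*v + 5.5233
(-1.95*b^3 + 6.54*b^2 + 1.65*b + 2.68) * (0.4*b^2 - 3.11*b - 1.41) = -0.78*b^5 + 8.6805*b^4 - 16.9299*b^3 - 13.2809*b^2 - 10.6613*b - 3.7788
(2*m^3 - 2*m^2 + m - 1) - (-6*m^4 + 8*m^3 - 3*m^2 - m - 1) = 6*m^4 - 6*m^3 + m^2 + 2*m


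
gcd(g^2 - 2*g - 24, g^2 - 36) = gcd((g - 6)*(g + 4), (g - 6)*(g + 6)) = g - 6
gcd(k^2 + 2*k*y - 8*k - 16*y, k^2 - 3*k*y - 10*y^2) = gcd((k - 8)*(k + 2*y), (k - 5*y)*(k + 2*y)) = k + 2*y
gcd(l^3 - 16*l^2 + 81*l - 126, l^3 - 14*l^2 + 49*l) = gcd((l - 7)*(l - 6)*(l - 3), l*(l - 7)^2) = l - 7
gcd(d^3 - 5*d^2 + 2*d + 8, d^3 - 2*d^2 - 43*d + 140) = d - 4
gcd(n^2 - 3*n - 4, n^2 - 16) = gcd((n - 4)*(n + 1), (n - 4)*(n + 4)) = n - 4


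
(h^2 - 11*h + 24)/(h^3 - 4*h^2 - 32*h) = (h - 3)/(h*(h + 4))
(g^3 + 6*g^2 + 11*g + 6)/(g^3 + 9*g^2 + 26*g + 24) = (g + 1)/(g + 4)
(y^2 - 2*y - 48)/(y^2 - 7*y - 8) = (y + 6)/(y + 1)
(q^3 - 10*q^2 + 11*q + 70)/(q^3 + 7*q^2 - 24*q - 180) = (q^2 - 5*q - 14)/(q^2 + 12*q + 36)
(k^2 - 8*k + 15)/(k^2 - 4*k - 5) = (k - 3)/(k + 1)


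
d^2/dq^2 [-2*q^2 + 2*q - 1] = -4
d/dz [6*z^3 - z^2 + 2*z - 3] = 18*z^2 - 2*z + 2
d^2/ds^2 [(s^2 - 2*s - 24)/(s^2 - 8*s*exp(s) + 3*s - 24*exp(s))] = 2*((2*(s - 1)*(8*s*exp(s) - 2*s + 32*exp(s) - 3) - (-s^2 + 2*s + 24)*(4*s*exp(s) + 20*exp(s) - 1))*(s^2 - 8*s*exp(s) + 3*s - 24*exp(s)) - (-s^2 + 2*s + 24)*(8*s*exp(s) - 2*s + 32*exp(s) - 3)^2 + (s^2 - 8*s*exp(s) + 3*s - 24*exp(s))^2)/(s^2 - 8*s*exp(s) + 3*s - 24*exp(s))^3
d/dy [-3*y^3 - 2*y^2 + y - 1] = -9*y^2 - 4*y + 1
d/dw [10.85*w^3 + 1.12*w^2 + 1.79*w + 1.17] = 32.55*w^2 + 2.24*w + 1.79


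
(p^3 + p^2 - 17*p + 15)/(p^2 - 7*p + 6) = (p^2 + 2*p - 15)/(p - 6)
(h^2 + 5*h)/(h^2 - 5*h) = (h + 5)/(h - 5)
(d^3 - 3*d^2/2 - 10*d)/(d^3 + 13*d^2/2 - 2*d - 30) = d*(d - 4)/(d^2 + 4*d - 12)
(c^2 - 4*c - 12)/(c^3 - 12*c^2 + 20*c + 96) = 1/(c - 8)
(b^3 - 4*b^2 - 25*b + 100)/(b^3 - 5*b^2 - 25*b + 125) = (b - 4)/(b - 5)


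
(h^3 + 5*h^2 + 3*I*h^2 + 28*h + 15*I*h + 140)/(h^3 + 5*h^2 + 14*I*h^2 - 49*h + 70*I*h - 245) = (h - 4*I)/(h + 7*I)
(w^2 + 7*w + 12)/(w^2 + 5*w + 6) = (w + 4)/(w + 2)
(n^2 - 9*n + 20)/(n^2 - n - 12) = (n - 5)/(n + 3)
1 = 1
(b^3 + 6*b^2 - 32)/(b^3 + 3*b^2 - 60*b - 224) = (b^2 + 2*b - 8)/(b^2 - b - 56)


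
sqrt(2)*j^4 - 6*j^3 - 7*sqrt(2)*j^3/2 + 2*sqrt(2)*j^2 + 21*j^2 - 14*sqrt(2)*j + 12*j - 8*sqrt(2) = (j - 4)*(j - 2*sqrt(2))*(j - sqrt(2))*(sqrt(2)*j + sqrt(2)/2)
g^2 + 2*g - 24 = (g - 4)*(g + 6)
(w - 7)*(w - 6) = w^2 - 13*w + 42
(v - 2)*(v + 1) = v^2 - v - 2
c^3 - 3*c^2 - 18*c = c*(c - 6)*(c + 3)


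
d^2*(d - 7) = d^3 - 7*d^2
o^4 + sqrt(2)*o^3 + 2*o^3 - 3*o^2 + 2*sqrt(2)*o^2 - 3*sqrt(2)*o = o*(o - 1)*(o + 3)*(o + sqrt(2))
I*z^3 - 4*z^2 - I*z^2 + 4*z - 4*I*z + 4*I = (z + 2*I)^2*(I*z - I)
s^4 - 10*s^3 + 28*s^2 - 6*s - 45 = (s - 5)*(s - 3)^2*(s + 1)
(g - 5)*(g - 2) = g^2 - 7*g + 10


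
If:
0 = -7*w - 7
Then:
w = -1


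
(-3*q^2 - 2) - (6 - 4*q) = -3*q^2 + 4*q - 8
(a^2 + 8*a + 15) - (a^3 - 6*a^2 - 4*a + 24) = -a^3 + 7*a^2 + 12*a - 9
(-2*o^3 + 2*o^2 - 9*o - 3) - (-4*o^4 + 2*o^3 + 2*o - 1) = 4*o^4 - 4*o^3 + 2*o^2 - 11*o - 2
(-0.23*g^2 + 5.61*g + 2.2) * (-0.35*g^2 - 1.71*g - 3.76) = 0.0805*g^4 - 1.5702*g^3 - 9.4983*g^2 - 24.8556*g - 8.272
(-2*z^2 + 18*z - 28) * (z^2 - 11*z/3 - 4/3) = -2*z^4 + 76*z^3/3 - 274*z^2/3 + 236*z/3 + 112/3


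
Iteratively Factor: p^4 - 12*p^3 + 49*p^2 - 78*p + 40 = (p - 2)*(p^3 - 10*p^2 + 29*p - 20) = (p - 4)*(p - 2)*(p^2 - 6*p + 5) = (p - 4)*(p - 2)*(p - 1)*(p - 5)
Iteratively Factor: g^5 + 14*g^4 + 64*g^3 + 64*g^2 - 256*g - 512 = (g + 4)*(g^4 + 10*g^3 + 24*g^2 - 32*g - 128) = (g + 4)^2*(g^3 + 6*g^2 - 32) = (g + 4)^3*(g^2 + 2*g - 8) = (g - 2)*(g + 4)^3*(g + 4)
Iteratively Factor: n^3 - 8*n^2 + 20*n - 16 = (n - 2)*(n^2 - 6*n + 8) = (n - 2)^2*(n - 4)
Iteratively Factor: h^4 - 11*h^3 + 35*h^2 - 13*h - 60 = (h - 5)*(h^3 - 6*h^2 + 5*h + 12) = (h - 5)*(h - 4)*(h^2 - 2*h - 3) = (h - 5)*(h - 4)*(h + 1)*(h - 3)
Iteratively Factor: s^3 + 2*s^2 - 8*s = (s + 4)*(s^2 - 2*s) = (s - 2)*(s + 4)*(s)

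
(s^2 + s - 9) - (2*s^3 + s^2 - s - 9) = -2*s^3 + 2*s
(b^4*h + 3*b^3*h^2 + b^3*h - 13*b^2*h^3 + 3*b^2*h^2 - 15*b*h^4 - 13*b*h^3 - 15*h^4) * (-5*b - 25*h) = -5*b^5*h - 40*b^4*h^2 - 5*b^4*h - 10*b^3*h^3 - 40*b^3*h^2 + 400*b^2*h^4 - 10*b^2*h^3 + 375*b*h^5 + 400*b*h^4 + 375*h^5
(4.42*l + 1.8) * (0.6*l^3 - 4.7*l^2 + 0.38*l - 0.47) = 2.652*l^4 - 19.694*l^3 - 6.7804*l^2 - 1.3934*l - 0.846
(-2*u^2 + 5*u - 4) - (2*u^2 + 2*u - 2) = -4*u^2 + 3*u - 2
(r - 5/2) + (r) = 2*r - 5/2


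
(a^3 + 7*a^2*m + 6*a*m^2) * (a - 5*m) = a^4 + 2*a^3*m - 29*a^2*m^2 - 30*a*m^3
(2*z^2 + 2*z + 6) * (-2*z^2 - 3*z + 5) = -4*z^4 - 10*z^3 - 8*z^2 - 8*z + 30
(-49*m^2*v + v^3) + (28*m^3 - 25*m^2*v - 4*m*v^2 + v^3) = 28*m^3 - 74*m^2*v - 4*m*v^2 + 2*v^3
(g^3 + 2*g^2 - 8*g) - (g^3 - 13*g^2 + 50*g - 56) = 15*g^2 - 58*g + 56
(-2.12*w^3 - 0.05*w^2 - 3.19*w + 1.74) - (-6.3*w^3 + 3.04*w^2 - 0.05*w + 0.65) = 4.18*w^3 - 3.09*w^2 - 3.14*w + 1.09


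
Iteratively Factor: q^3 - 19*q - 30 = (q - 5)*(q^2 + 5*q + 6) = (q - 5)*(q + 3)*(q + 2)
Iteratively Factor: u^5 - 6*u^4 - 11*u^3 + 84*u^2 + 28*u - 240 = (u + 2)*(u^4 - 8*u^3 + 5*u^2 + 74*u - 120) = (u - 2)*(u + 2)*(u^3 - 6*u^2 - 7*u + 60) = (u - 5)*(u - 2)*(u + 2)*(u^2 - u - 12) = (u - 5)*(u - 2)*(u + 2)*(u + 3)*(u - 4)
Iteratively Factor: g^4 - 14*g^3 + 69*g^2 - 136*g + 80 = (g - 1)*(g^3 - 13*g^2 + 56*g - 80) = (g - 5)*(g - 1)*(g^2 - 8*g + 16) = (g - 5)*(g - 4)*(g - 1)*(g - 4)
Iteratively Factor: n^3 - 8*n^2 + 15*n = (n)*(n^2 - 8*n + 15) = n*(n - 3)*(n - 5)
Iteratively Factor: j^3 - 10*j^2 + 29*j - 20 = (j - 5)*(j^2 - 5*j + 4) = (j - 5)*(j - 4)*(j - 1)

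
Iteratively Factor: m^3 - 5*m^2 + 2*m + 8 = (m - 2)*(m^2 - 3*m - 4) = (m - 4)*(m - 2)*(m + 1)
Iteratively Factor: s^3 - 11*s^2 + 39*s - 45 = (s - 3)*(s^2 - 8*s + 15) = (s - 3)^2*(s - 5)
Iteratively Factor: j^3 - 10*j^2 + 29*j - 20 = (j - 4)*(j^2 - 6*j + 5) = (j - 4)*(j - 1)*(j - 5)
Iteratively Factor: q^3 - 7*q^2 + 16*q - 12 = (q - 3)*(q^2 - 4*q + 4) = (q - 3)*(q - 2)*(q - 2)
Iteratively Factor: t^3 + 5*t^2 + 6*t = (t)*(t^2 + 5*t + 6) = t*(t + 2)*(t + 3)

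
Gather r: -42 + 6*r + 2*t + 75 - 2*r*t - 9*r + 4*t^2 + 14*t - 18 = r*(-2*t - 3) + 4*t^2 + 16*t + 15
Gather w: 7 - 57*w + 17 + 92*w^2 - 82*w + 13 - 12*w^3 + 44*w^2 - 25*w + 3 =-12*w^3 + 136*w^2 - 164*w + 40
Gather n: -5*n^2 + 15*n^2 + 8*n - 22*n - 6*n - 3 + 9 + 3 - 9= 10*n^2 - 20*n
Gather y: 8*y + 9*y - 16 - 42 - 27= 17*y - 85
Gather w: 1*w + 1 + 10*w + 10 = 11*w + 11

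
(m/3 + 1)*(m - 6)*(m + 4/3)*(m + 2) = m^4/3 + m^3/9 - 76*m^2/9 - 68*m/3 - 16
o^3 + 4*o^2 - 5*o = o*(o - 1)*(o + 5)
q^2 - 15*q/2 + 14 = (q - 4)*(q - 7/2)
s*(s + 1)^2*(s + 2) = s^4 + 4*s^3 + 5*s^2 + 2*s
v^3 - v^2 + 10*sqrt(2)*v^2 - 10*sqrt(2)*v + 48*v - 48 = (v - 1)*(v + 4*sqrt(2))*(v + 6*sqrt(2))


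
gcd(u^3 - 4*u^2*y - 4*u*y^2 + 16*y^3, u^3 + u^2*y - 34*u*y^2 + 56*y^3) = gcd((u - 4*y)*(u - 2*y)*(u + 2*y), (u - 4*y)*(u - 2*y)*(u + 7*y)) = u^2 - 6*u*y + 8*y^2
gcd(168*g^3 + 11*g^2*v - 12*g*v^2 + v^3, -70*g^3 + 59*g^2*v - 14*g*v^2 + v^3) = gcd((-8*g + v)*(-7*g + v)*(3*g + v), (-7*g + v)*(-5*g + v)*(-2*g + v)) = -7*g + v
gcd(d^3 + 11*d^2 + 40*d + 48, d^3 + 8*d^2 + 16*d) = d^2 + 8*d + 16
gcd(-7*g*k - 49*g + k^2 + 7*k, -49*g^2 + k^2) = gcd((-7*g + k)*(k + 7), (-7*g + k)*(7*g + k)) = 7*g - k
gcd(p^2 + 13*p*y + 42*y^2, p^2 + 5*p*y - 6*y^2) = p + 6*y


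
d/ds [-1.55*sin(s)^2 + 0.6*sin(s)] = (0.6 - 3.1*sin(s))*cos(s)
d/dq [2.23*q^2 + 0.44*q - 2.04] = 4.46*q + 0.44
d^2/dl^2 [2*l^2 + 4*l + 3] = 4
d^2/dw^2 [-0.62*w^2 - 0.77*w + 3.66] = -1.24000000000000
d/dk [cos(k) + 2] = -sin(k)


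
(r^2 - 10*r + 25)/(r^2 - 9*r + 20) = (r - 5)/(r - 4)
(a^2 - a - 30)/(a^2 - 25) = (a - 6)/(a - 5)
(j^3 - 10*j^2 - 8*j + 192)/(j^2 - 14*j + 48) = j + 4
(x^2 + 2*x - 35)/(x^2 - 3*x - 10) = (x + 7)/(x + 2)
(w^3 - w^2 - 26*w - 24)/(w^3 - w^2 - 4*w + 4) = (w^3 - w^2 - 26*w - 24)/(w^3 - w^2 - 4*w + 4)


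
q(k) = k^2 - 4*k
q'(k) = 2*k - 4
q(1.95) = -4.00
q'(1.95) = -0.10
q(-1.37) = 7.36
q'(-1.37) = -6.74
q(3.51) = -1.72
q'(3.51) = 3.02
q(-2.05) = 12.40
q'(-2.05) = -8.10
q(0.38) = -1.38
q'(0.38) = -3.24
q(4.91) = 4.47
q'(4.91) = 5.82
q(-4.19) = 34.32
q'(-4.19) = -12.38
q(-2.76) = 18.66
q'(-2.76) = -9.52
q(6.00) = 12.00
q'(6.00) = 8.00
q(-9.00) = 117.00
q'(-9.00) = -22.00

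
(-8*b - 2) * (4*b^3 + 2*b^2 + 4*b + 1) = -32*b^4 - 24*b^3 - 36*b^2 - 16*b - 2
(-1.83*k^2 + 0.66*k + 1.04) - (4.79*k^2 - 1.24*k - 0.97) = -6.62*k^2 + 1.9*k + 2.01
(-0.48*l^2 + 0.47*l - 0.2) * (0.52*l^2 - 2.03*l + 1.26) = -0.2496*l^4 + 1.2188*l^3 - 1.6629*l^2 + 0.9982*l - 0.252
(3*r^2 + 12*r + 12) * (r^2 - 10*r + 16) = 3*r^4 - 18*r^3 - 60*r^2 + 72*r + 192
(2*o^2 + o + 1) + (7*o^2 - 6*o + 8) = 9*o^2 - 5*o + 9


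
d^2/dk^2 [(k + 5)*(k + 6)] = 2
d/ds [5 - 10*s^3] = -30*s^2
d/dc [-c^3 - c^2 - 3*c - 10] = -3*c^2 - 2*c - 3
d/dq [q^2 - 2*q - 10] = 2*q - 2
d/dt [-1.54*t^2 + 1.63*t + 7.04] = 1.63 - 3.08*t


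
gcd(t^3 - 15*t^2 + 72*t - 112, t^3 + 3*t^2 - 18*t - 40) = t - 4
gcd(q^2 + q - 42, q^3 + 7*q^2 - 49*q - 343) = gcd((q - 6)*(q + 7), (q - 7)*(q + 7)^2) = q + 7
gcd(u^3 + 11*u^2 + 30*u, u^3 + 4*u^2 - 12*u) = u^2 + 6*u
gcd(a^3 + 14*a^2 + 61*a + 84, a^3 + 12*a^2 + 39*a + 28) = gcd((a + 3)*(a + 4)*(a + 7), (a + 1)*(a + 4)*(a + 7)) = a^2 + 11*a + 28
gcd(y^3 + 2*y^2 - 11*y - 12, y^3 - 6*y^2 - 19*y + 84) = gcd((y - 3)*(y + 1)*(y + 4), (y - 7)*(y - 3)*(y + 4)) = y^2 + y - 12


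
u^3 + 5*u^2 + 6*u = u*(u + 2)*(u + 3)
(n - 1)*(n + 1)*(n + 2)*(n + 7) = n^4 + 9*n^3 + 13*n^2 - 9*n - 14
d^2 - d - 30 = (d - 6)*(d + 5)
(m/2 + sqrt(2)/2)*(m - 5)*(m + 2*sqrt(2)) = m^3/2 - 5*m^2/2 + 3*sqrt(2)*m^2/2 - 15*sqrt(2)*m/2 + 2*m - 10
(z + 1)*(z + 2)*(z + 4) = z^3 + 7*z^2 + 14*z + 8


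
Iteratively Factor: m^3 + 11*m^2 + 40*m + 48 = (m + 4)*(m^2 + 7*m + 12) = (m + 3)*(m + 4)*(m + 4)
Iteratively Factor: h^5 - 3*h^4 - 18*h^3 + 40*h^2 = (h - 5)*(h^4 + 2*h^3 - 8*h^2) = (h - 5)*(h - 2)*(h^3 + 4*h^2) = h*(h - 5)*(h - 2)*(h^2 + 4*h) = h*(h - 5)*(h - 2)*(h + 4)*(h)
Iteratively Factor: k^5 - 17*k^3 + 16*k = (k + 1)*(k^4 - k^3 - 16*k^2 + 16*k) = k*(k + 1)*(k^3 - k^2 - 16*k + 16) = k*(k + 1)*(k + 4)*(k^2 - 5*k + 4) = k*(k - 4)*(k + 1)*(k + 4)*(k - 1)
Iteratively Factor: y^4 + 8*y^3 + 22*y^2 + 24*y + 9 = (y + 1)*(y^3 + 7*y^2 + 15*y + 9) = (y + 1)*(y + 3)*(y^2 + 4*y + 3) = (y + 1)*(y + 3)^2*(y + 1)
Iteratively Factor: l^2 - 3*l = (l - 3)*(l)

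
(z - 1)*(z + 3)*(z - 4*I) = z^3 + 2*z^2 - 4*I*z^2 - 3*z - 8*I*z + 12*I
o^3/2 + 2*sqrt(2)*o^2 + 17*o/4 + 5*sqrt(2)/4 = (o/2 + sqrt(2)/2)*(o + sqrt(2)/2)*(o + 5*sqrt(2)/2)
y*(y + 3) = y^2 + 3*y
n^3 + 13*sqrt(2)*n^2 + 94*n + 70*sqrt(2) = (n + sqrt(2))*(n + 5*sqrt(2))*(n + 7*sqrt(2))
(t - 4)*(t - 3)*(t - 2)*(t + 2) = t^4 - 7*t^3 + 8*t^2 + 28*t - 48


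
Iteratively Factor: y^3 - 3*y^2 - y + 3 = (y - 3)*(y^2 - 1) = (y - 3)*(y - 1)*(y + 1)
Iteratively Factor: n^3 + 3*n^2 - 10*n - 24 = (n + 4)*(n^2 - n - 6) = (n - 3)*(n + 4)*(n + 2)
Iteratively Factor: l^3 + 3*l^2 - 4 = (l + 2)*(l^2 + l - 2) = (l - 1)*(l + 2)*(l + 2)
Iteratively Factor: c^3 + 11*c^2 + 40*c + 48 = (c + 4)*(c^2 + 7*c + 12) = (c + 4)^2*(c + 3)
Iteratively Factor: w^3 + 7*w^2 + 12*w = (w + 3)*(w^2 + 4*w) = (w + 3)*(w + 4)*(w)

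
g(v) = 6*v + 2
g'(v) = 6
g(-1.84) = -9.04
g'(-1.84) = 6.00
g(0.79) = 6.74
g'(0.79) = 6.00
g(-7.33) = -41.98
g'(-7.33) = 6.00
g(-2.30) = -11.80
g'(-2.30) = 6.00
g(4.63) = 29.78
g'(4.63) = 6.00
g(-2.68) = -14.08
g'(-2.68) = 6.00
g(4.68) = 30.08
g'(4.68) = 6.00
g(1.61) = 11.66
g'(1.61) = 6.00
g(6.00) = 38.00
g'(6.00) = 6.00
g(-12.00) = -70.00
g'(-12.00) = 6.00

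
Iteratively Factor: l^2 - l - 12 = (l - 4)*(l + 3)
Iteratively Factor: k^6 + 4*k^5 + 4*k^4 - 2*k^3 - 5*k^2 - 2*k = (k + 2)*(k^5 + 2*k^4 - 2*k^2 - k) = (k + 1)*(k + 2)*(k^4 + k^3 - k^2 - k) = (k + 1)^2*(k + 2)*(k^3 - k) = (k - 1)*(k + 1)^2*(k + 2)*(k^2 + k) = (k - 1)*(k + 1)^3*(k + 2)*(k)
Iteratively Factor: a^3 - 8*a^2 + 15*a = (a - 5)*(a^2 - 3*a) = (a - 5)*(a - 3)*(a)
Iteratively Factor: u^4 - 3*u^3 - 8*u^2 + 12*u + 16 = (u - 4)*(u^3 + u^2 - 4*u - 4) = (u - 4)*(u + 2)*(u^2 - u - 2) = (u - 4)*(u + 1)*(u + 2)*(u - 2)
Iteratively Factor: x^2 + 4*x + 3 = (x + 1)*(x + 3)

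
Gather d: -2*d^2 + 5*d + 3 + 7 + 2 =-2*d^2 + 5*d + 12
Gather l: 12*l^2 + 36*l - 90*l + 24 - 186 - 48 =12*l^2 - 54*l - 210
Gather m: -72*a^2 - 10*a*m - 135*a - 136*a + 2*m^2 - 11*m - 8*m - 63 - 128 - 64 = -72*a^2 - 271*a + 2*m^2 + m*(-10*a - 19) - 255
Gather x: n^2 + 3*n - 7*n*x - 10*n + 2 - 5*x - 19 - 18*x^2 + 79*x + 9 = n^2 - 7*n - 18*x^2 + x*(74 - 7*n) - 8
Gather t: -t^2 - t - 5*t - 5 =-t^2 - 6*t - 5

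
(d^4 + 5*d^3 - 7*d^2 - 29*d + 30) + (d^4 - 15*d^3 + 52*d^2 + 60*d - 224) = 2*d^4 - 10*d^3 + 45*d^2 + 31*d - 194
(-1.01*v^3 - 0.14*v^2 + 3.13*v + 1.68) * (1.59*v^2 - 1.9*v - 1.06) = -1.6059*v^5 + 1.6964*v^4 + 6.3133*v^3 - 3.1274*v^2 - 6.5098*v - 1.7808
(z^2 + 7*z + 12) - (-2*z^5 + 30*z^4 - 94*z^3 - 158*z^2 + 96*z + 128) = 2*z^5 - 30*z^4 + 94*z^3 + 159*z^2 - 89*z - 116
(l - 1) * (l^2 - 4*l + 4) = l^3 - 5*l^2 + 8*l - 4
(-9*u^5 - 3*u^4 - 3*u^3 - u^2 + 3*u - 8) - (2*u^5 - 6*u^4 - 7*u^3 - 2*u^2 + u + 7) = -11*u^5 + 3*u^4 + 4*u^3 + u^2 + 2*u - 15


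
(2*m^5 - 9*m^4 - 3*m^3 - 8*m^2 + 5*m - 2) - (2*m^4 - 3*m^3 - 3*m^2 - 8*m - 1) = 2*m^5 - 11*m^4 - 5*m^2 + 13*m - 1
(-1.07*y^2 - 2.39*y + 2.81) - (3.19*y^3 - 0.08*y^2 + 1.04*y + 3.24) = -3.19*y^3 - 0.99*y^2 - 3.43*y - 0.43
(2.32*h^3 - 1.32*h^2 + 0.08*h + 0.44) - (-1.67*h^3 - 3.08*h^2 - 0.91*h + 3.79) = 3.99*h^3 + 1.76*h^2 + 0.99*h - 3.35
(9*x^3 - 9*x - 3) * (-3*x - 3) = -27*x^4 - 27*x^3 + 27*x^2 + 36*x + 9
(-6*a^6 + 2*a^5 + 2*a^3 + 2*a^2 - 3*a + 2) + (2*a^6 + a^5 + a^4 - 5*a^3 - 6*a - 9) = -4*a^6 + 3*a^5 + a^4 - 3*a^3 + 2*a^2 - 9*a - 7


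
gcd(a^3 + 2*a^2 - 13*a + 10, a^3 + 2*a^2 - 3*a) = a - 1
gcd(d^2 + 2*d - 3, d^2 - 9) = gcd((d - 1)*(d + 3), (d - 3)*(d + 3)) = d + 3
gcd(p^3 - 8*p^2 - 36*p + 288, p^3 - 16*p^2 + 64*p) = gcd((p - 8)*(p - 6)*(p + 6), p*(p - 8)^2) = p - 8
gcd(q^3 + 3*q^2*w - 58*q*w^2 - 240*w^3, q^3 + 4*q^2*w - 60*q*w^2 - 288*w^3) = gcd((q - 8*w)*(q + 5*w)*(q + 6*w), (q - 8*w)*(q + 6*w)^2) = q^2 - 2*q*w - 48*w^2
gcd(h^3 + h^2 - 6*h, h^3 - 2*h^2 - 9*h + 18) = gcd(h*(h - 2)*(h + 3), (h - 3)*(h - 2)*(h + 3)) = h^2 + h - 6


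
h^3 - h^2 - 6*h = h*(h - 3)*(h + 2)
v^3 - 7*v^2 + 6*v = v*(v - 6)*(v - 1)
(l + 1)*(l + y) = l^2 + l*y + l + y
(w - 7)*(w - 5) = w^2 - 12*w + 35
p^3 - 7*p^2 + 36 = (p - 6)*(p - 3)*(p + 2)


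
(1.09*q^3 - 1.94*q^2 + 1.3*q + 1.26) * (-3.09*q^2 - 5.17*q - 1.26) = -3.3681*q^5 + 0.359299999999999*q^4 + 4.6394*q^3 - 8.17*q^2 - 8.1522*q - 1.5876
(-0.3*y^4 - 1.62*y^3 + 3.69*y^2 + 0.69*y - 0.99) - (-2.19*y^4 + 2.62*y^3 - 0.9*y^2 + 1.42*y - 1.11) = 1.89*y^4 - 4.24*y^3 + 4.59*y^2 - 0.73*y + 0.12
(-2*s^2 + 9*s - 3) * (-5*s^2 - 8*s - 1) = 10*s^4 - 29*s^3 - 55*s^2 + 15*s + 3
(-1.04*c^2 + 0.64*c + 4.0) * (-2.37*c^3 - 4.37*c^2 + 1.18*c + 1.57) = 2.4648*c^5 + 3.028*c^4 - 13.504*c^3 - 18.3576*c^2 + 5.7248*c + 6.28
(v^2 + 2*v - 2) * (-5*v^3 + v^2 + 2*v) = -5*v^5 - 9*v^4 + 14*v^3 + 2*v^2 - 4*v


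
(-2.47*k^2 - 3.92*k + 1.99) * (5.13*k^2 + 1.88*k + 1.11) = -12.6711*k^4 - 24.7532*k^3 + 0.0974000000000004*k^2 - 0.610000000000001*k + 2.2089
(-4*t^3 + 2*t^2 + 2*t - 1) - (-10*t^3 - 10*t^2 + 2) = 6*t^3 + 12*t^2 + 2*t - 3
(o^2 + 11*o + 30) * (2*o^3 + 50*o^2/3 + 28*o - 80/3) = 2*o^5 + 116*o^4/3 + 814*o^3/3 + 2344*o^2/3 + 1640*o/3 - 800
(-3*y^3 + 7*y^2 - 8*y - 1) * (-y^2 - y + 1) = 3*y^5 - 4*y^4 - 2*y^3 + 16*y^2 - 7*y - 1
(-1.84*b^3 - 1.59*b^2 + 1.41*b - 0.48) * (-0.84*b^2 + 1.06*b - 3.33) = 1.5456*b^5 - 0.6148*b^4 + 3.2574*b^3 + 7.1925*b^2 - 5.2041*b + 1.5984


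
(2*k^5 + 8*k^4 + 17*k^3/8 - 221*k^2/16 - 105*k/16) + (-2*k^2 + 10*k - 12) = 2*k^5 + 8*k^4 + 17*k^3/8 - 253*k^2/16 + 55*k/16 - 12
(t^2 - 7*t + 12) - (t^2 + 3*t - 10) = 22 - 10*t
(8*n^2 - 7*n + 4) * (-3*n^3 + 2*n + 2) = -24*n^5 + 21*n^4 + 4*n^3 + 2*n^2 - 6*n + 8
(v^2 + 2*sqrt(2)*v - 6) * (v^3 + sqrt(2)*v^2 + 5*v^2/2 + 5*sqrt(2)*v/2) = v^5 + 5*v^4/2 + 3*sqrt(2)*v^4 - 2*v^3 + 15*sqrt(2)*v^3/2 - 6*sqrt(2)*v^2 - 5*v^2 - 15*sqrt(2)*v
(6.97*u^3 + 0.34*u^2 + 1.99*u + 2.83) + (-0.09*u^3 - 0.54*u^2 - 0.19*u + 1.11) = 6.88*u^3 - 0.2*u^2 + 1.8*u + 3.94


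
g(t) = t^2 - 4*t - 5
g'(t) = 2*t - 4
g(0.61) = -7.07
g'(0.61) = -2.78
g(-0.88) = -0.71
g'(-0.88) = -5.76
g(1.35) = -8.58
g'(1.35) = -1.30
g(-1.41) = 2.63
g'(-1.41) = -6.82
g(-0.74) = -1.49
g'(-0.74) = -5.48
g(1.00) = -8.00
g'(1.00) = -2.00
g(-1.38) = 2.42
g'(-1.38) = -6.76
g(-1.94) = 6.52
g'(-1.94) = -7.88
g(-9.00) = 112.00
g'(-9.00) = -22.00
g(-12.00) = 187.00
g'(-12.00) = -28.00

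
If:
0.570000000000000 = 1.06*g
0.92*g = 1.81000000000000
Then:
No Solution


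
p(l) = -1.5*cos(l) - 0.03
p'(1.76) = 1.47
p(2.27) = 0.94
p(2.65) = 1.29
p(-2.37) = 1.05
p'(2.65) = 0.71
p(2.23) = 0.89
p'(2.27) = 1.15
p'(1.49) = 1.50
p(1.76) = 0.25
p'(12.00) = -0.80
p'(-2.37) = -1.05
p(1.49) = -0.15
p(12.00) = -1.30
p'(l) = 1.5*sin(l)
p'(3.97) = -1.11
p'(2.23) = 1.19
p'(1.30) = 1.45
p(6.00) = -1.47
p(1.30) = -0.43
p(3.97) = 0.98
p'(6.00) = -0.42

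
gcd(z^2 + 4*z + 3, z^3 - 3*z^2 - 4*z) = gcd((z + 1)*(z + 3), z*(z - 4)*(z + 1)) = z + 1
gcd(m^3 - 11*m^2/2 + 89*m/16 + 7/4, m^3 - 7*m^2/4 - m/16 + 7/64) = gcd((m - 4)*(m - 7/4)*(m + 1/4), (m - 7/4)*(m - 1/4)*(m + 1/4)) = m^2 - 3*m/2 - 7/16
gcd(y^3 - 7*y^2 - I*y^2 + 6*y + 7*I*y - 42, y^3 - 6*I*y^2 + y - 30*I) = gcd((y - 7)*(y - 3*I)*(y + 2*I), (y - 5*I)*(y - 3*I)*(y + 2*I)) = y^2 - I*y + 6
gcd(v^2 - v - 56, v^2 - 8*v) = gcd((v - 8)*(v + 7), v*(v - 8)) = v - 8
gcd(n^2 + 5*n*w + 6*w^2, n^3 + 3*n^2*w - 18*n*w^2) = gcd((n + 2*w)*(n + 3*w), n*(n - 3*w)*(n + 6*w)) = 1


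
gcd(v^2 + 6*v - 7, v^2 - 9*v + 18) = 1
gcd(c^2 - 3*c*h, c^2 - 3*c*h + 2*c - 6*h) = c - 3*h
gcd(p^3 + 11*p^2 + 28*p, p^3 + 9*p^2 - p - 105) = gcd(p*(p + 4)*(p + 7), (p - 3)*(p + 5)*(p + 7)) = p + 7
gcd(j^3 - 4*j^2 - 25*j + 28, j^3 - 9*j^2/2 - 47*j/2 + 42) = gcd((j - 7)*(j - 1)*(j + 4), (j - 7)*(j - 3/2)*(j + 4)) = j^2 - 3*j - 28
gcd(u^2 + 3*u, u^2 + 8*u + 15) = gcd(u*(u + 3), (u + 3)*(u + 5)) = u + 3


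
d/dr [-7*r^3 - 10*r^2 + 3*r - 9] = -21*r^2 - 20*r + 3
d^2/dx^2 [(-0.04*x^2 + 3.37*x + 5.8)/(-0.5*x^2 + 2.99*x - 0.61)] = (-1.5654*x^3 - 8.7732*x^2 + 58.1931*x - 112.430478)/(0.125*x^6 - 2.2425*x^5 + 13.86765*x^4 - 32.202599*x^3 + 16.918533*x^2 - 3.337737*x + 0.226981)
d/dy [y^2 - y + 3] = 2*y - 1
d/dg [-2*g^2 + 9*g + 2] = 9 - 4*g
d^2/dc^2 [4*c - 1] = 0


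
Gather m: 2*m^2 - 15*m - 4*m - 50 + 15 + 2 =2*m^2 - 19*m - 33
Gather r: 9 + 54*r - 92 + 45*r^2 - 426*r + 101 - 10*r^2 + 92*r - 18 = 35*r^2 - 280*r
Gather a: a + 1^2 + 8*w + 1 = a + 8*w + 2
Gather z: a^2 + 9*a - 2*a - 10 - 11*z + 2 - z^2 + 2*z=a^2 + 7*a - z^2 - 9*z - 8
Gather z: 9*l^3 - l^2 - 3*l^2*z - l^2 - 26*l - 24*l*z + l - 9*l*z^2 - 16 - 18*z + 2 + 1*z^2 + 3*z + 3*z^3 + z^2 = 9*l^3 - 2*l^2 - 25*l + 3*z^3 + z^2*(2 - 9*l) + z*(-3*l^2 - 24*l - 15) - 14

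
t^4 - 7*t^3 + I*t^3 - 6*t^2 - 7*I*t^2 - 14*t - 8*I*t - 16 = (t - 8)*(t + 1)*(t - I)*(t + 2*I)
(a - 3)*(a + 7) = a^2 + 4*a - 21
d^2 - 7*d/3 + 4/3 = (d - 4/3)*(d - 1)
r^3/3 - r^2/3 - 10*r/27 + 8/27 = (r/3 + 1/3)*(r - 4/3)*(r - 2/3)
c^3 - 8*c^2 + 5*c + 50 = (c - 5)^2*(c + 2)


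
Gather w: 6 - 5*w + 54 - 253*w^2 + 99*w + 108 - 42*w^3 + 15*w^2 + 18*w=-42*w^3 - 238*w^2 + 112*w + 168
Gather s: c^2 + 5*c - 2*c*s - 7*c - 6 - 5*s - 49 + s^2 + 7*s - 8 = c^2 - 2*c + s^2 + s*(2 - 2*c) - 63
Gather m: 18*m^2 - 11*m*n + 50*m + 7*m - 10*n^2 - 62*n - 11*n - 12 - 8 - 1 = 18*m^2 + m*(57 - 11*n) - 10*n^2 - 73*n - 21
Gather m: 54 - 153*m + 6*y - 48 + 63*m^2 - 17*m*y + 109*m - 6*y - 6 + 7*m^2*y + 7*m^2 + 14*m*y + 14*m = m^2*(7*y + 70) + m*(-3*y - 30)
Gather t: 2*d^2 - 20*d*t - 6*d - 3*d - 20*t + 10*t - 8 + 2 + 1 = 2*d^2 - 9*d + t*(-20*d - 10) - 5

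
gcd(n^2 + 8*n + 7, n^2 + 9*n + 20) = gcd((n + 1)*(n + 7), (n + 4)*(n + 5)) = 1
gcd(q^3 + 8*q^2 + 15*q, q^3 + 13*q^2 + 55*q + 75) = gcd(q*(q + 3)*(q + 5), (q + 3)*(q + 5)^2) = q^2 + 8*q + 15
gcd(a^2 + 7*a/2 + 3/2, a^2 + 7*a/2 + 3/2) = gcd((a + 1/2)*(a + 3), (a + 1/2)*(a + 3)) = a^2 + 7*a/2 + 3/2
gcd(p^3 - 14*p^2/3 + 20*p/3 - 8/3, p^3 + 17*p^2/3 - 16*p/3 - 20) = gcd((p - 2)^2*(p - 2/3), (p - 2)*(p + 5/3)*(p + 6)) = p - 2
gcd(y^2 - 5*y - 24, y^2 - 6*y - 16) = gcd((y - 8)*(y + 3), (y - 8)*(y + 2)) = y - 8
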